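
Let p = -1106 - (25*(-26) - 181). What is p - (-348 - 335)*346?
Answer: 236043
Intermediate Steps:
p = -275 (p = -1106 - (-650 - 181) = -1106 - 1*(-831) = -1106 + 831 = -275)
p - (-348 - 335)*346 = -275 - (-348 - 335)*346 = -275 - (-683)*346 = -275 - 1*(-236318) = -275 + 236318 = 236043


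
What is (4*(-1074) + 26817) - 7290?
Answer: 15231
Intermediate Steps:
(4*(-1074) + 26817) - 7290 = (-4296 + 26817) - 7290 = 22521 - 7290 = 15231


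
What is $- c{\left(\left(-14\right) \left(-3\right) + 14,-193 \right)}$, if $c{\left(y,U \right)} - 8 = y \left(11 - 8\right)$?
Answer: $-176$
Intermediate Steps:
$c{\left(y,U \right)} = 8 + 3 y$ ($c{\left(y,U \right)} = 8 + y \left(11 - 8\right) = 8 + y 3 = 8 + 3 y$)
$- c{\left(\left(-14\right) \left(-3\right) + 14,-193 \right)} = - (8 + 3 \left(\left(-14\right) \left(-3\right) + 14\right)) = - (8 + 3 \left(42 + 14\right)) = - (8 + 3 \cdot 56) = - (8 + 168) = \left(-1\right) 176 = -176$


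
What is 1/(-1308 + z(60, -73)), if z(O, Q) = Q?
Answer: -1/1381 ≈ -0.00072411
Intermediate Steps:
1/(-1308 + z(60, -73)) = 1/(-1308 - 73) = 1/(-1381) = -1/1381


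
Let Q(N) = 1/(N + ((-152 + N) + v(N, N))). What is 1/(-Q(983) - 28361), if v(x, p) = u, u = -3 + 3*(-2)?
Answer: -1805/51191606 ≈ -3.5260e-5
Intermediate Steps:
u = -9 (u = -3 - 6 = -9)
v(x, p) = -9
Q(N) = 1/(-161 + 2*N) (Q(N) = 1/(N + ((-152 + N) - 9)) = 1/(N + (-161 + N)) = 1/(-161 + 2*N))
1/(-Q(983) - 28361) = 1/(-1/(-161 + 2*983) - 28361) = 1/(-1/(-161 + 1966) - 28361) = 1/(-1/1805 - 28361) = 1/(-51191606/1805) = -1805/51191606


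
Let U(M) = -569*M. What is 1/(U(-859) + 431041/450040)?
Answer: 450040/219966931881 ≈ 2.0459e-6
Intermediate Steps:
1/(U(-859) + 431041/450040) = 1/(-569*(-859) + 431041/450040) = 1/(488771 + 431041*(1/450040)) = 1/(488771 + 431041/450040) = 1/(219966931881/450040) = 450040/219966931881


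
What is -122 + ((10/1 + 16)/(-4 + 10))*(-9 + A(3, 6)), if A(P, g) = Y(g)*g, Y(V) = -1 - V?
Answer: -343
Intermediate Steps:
A(P, g) = g*(-1 - g) (A(P, g) = (-1 - g)*g = g*(-1 - g))
-122 + ((10/1 + 16)/(-4 + 10))*(-9 + A(3, 6)) = -122 + ((10/1 + 16)/(-4 + 10))*(-9 - 1*6*(1 + 6)) = -122 + ((10*1 + 16)/6)*(-9 - 1*6*7) = -122 + ((10 + 16)*(⅙))*(-9 - 42) = -122 + (26*(⅙))*(-51) = -122 + (13/3)*(-51) = -122 - 221 = -343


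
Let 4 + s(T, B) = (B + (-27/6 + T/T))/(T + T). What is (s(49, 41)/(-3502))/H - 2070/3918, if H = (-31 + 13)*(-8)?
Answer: -34099491583/64542812544 ≈ -0.52832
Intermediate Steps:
H = 144 (H = -18*(-8) = 144)
s(T, B) = -4 + (-7/2 + B)/(2*T) (s(T, B) = -4 + (B + (-27/6 + T/T))/(T + T) = -4 + (B + (-27*⅙ + 1))/((2*T)) = -4 + (B + (-9/2 + 1))*(1/(2*T)) = -4 + (B - 7/2)*(1/(2*T)) = -4 + (-7/2 + B)*(1/(2*T)) = -4 + (-7/2 + B)/(2*T))
(s(49, 41)/(-3502))/H - 2070/3918 = (((¼)*(-7 - 16*49 + 2*41)/49)/(-3502))/144 - 2070/3918 = (((¼)*(1/49)*(-7 - 784 + 82))*(-1/3502))*(1/144) - 2070*1/3918 = (((¼)*(1/49)*(-709))*(-1/3502))*(1/144) - 345/653 = -709/196*(-1/3502)*(1/144) - 345/653 = (709/686392)*(1/144) - 345/653 = 709/98840448 - 345/653 = -34099491583/64542812544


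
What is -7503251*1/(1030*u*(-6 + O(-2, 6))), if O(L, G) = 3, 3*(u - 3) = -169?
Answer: -7503251/164800 ≈ -45.529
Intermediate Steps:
u = -160/3 (u = 3 + (1/3)*(-169) = 3 - 169/3 = -160/3 ≈ -53.333)
-7503251*1/(1030*u*(-6 + O(-2, 6))) = -7503251*(-3/(164800*(-6 + 3))) = -7503251/(-(-800)*(-3)/3*(-206)) = -7503251/(-160/3*15*(-206)) = -7503251/((-800*(-206))) = -7503251/164800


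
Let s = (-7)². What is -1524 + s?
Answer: -1475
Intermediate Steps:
s = 49
-1524 + s = -1524 + 49 = -1475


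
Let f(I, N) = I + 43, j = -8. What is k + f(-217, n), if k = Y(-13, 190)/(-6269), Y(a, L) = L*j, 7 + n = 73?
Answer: -1089286/6269 ≈ -173.76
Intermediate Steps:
n = 66 (n = -7 + 73 = 66)
f(I, N) = 43 + I
Y(a, L) = -8*L (Y(a, L) = L*(-8) = -8*L)
k = 1520/6269 (k = -8*190/(-6269) = -1520*(-1/6269) = 1520/6269 ≈ 0.24246)
k + f(-217, n) = 1520/6269 + (43 - 217) = 1520/6269 - 174 = -1089286/6269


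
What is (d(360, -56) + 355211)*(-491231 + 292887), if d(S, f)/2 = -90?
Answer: -70418268664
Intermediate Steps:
d(S, f) = -180 (d(S, f) = 2*(-90) = -180)
(d(360, -56) + 355211)*(-491231 + 292887) = (-180 + 355211)*(-491231 + 292887) = 355031*(-198344) = -70418268664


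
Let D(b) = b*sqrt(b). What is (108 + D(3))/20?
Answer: 27/5 + 3*sqrt(3)/20 ≈ 5.6598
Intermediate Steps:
D(b) = b**(3/2)
(108 + D(3))/20 = (108 + 3**(3/2))/20 = (108 + 3*sqrt(3))*(1/20) = 27/5 + 3*sqrt(3)/20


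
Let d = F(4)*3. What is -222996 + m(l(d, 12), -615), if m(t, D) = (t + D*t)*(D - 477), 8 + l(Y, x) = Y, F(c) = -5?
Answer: -15644220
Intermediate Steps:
d = -15 (d = -5*3 = -15)
l(Y, x) = -8 + Y
m(t, D) = (-477 + D)*(t + D*t) (m(t, D) = (t + D*t)*(-477 + D) = (-477 + D)*(t + D*t))
-222996 + m(l(d, 12), -615) = -222996 + (-8 - 15)*(-477 + (-615)**2 - 476*(-615)) = -222996 - 23*(-477 + 378225 + 292740) = -222996 - 23*670488 = -222996 - 15421224 = -15644220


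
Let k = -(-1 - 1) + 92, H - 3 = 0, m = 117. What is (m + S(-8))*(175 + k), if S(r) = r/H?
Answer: 92267/3 ≈ 30756.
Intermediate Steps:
H = 3 (H = 3 + 0 = 3)
S(r) = r/3
k = 94 (k = -1*(-2) + 92 = 2 + 92 = 94)
(m + S(-8))*(175 + k) = (117 + (⅓)*(-8))*(175 + 94) = (117 - 8/3)*269 = (343/3)*269 = 92267/3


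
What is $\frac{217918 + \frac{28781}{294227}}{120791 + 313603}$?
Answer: $\frac{64117388167}{127810443438} \approx 0.50166$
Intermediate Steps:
$\frac{217918 + \frac{28781}{294227}}{120791 + 313603} = \frac{217918 + 28781 \cdot \frac{1}{294227}}{434394} = \left(217918 + \frac{28781}{294227}\right) \frac{1}{434394} = \frac{64117388167}{294227} \cdot \frac{1}{434394} = \frac{64117388167}{127810443438}$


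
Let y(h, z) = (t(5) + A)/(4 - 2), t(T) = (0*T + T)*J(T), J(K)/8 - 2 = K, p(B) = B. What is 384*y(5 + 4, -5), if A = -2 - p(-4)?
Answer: 54144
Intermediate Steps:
J(K) = 16 + 8*K
t(T) = T*(16 + 8*T) (t(T) = (0*T + T)*(16 + 8*T) = (0 + T)*(16 + 8*T) = T*(16 + 8*T))
A = 2 (A = -2 - 1*(-4) = -2 + 4 = 2)
y(h, z) = 141 (y(h, z) = (8*5*(2 + 5) + 2)/(4 - 2) = (8*5*7 + 2)/2 = (280 + 2)*(1/2) = 282*(1/2) = 141)
384*y(5 + 4, -5) = 384*141 = 54144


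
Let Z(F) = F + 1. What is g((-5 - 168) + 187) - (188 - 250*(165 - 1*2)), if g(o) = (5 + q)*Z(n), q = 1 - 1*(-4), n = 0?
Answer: 40572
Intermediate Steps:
q = 5 (q = 1 + 4 = 5)
Z(F) = 1 + F
g(o) = 10 (g(o) = (5 + 5)*(1 + 0) = 10*1 = 10)
g((-5 - 168) + 187) - (188 - 250*(165 - 1*2)) = 10 - (188 - 250*(165 - 1*2)) = 10 - (188 - 250*(165 - 2)) = 10 - (188 - 250*163) = 10 - (188 - 40750) = 10 - 1*(-40562) = 10 + 40562 = 40572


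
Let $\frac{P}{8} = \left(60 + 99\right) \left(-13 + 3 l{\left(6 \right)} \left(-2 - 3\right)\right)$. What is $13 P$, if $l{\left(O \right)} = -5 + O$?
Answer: $-463008$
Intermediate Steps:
$P = -35616$ ($P = 8 \left(60 + 99\right) \left(-13 + 3 \left(-5 + 6\right) \left(-2 - 3\right)\right) = 8 \cdot 159 \left(-13 + 3 \cdot 1 \left(-2 - 3\right)\right) = 8 \cdot 159 \left(-13 + 3 \left(-5\right)\right) = 8 \cdot 159 \left(-13 - 15\right) = 8 \cdot 159 \left(-28\right) = 8 \left(-4452\right) = -35616$)
$13 P = 13 \left(-35616\right) = -463008$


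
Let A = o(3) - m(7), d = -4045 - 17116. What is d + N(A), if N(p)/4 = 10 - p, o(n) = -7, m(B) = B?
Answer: -21065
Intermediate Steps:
d = -21161
A = -14 (A = -7 - 1*7 = -7 - 7 = -14)
N(p) = 40 - 4*p (N(p) = 4*(10 - p) = 40 - 4*p)
d + N(A) = -21161 + (40 - 4*(-14)) = -21161 + (40 + 56) = -21161 + 96 = -21065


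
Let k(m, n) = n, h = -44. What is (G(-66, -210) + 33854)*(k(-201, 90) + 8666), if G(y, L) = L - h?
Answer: 294972128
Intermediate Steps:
G(y, L) = 44 + L (G(y, L) = L - 1*(-44) = L + 44 = 44 + L)
(G(-66, -210) + 33854)*(k(-201, 90) + 8666) = ((44 - 210) + 33854)*(90 + 8666) = (-166 + 33854)*8756 = 33688*8756 = 294972128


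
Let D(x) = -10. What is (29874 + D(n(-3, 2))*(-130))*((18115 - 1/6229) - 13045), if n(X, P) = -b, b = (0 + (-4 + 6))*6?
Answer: 984506998046/6229 ≈ 1.5805e+8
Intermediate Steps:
b = 12 (b = (0 + 2)*6 = 2*6 = 12)
n(X, P) = -12 (n(X, P) = -1*12 = -12)
(29874 + D(n(-3, 2))*(-130))*((18115 - 1/6229) - 13045) = (29874 - 10*(-130))*((18115 - 1/6229) - 13045) = (29874 + 1300)*((18115 - 1*1/6229) - 13045) = 31174*((18115 - 1/6229) - 13045) = 31174*(112838334/6229 - 13045) = 31174*(31581029/6229) = 984506998046/6229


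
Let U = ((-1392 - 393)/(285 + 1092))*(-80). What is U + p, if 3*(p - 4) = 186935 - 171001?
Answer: 146314/27 ≈ 5419.0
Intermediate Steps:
U = 2800/27 (U = -1785/1377*(-80) = -1785*1/1377*(-80) = -35/27*(-80) = 2800/27 ≈ 103.70)
p = 15946/3 (p = 4 + (186935 - 171001)/3 = 4 + (⅓)*15934 = 4 + 15934/3 = 15946/3 ≈ 5315.3)
U + p = 2800/27 + 15946/3 = 146314/27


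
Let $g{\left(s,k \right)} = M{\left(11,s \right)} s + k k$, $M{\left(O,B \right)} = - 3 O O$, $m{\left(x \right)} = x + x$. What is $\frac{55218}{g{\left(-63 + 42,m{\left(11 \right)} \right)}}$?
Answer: $\frac{55218}{8107} \approx 6.8111$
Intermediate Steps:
$m{\left(x \right)} = 2 x$
$M{\left(O,B \right)} = - 3 O^{2}$
$g{\left(s,k \right)} = k^{2} - 363 s$ ($g{\left(s,k \right)} = - 3 \cdot 11^{2} s + k k = \left(-3\right) 121 s + k^{2} = - 363 s + k^{2} = k^{2} - 363 s$)
$\frac{55218}{g{\left(-63 + 42,m{\left(11 \right)} \right)}} = \frac{55218}{\left(2 \cdot 11\right)^{2} - 363 \left(-63 + 42\right)} = \frac{55218}{22^{2} - -7623} = \frac{55218}{484 + 7623} = \frac{55218}{8107}$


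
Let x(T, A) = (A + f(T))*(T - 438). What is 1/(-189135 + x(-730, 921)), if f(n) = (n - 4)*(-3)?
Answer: -1/3836799 ≈ -2.6063e-7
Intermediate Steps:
f(n) = 12 - 3*n (f(n) = (-4 + n)*(-3) = 12 - 3*n)
x(T, A) = (-438 + T)*(12 + A - 3*T) (x(T, A) = (A + (12 - 3*T))*(T - 438) = (12 + A - 3*T)*(-438 + T) = (-438 + T)*(12 + A - 3*T))
1/(-189135 + x(-730, 921)) = 1/(-189135 + (-5256 - 438*921 - 3*(-730)**2 + 1326*(-730) + 921*(-730))) = 1/(-189135 + (-5256 - 403398 - 3*532900 - 967980 - 672330)) = 1/(-189135 + (-5256 - 403398 - 1598700 - 967980 - 672330)) = 1/(-189135 - 3647664) = 1/(-3836799) = -1/3836799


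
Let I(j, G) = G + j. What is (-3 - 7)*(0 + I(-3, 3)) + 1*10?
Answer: 10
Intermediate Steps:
(-3 - 7)*(0 + I(-3, 3)) + 1*10 = (-3 - 7)*(0 + (3 - 3)) + 1*10 = -10*(0 + 0) + 10 = -10*0 + 10 = 0 + 10 = 10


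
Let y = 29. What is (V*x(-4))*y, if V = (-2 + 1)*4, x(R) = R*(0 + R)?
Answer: -1856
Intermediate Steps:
x(R) = R² (x(R) = R*R = R²)
V = -4 (V = -1*4 = -4)
(V*x(-4))*y = -4*(-4)²*29 = -4*16*29 = -64*29 = -1856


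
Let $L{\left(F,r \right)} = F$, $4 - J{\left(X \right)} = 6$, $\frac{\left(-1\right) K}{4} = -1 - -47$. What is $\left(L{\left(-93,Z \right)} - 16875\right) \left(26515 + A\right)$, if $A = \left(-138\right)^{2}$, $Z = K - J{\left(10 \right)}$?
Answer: $-773045112$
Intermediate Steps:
$K = -184$ ($K = - 4 \left(-1 - -47\right) = - 4 \left(-1 + 47\right) = \left(-4\right) 46 = -184$)
$J{\left(X \right)} = -2$ ($J{\left(X \right)} = 4 - 6 = -2$)
$Z = -182$ ($Z = -184 - -2 = -184 + 2 = -182$)
$A = 19044$
$\left(L{\left(-93,Z \right)} - 16875\right) \left(26515 + A\right) = \left(-93 - 16875\right) \left(26515 + 19044\right) = \left(-16968\right) 45559 = -773045112$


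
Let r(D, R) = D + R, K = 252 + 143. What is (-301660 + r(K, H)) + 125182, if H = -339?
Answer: -176422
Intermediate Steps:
K = 395
(-301660 + r(K, H)) + 125182 = (-301660 + (395 - 339)) + 125182 = (-301660 + 56) + 125182 = -301604 + 125182 = -176422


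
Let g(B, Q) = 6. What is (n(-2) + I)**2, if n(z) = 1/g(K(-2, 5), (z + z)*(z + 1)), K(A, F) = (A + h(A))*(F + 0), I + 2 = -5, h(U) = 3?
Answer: 1681/36 ≈ 46.694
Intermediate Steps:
I = -7 (I = -2 - 5 = -7)
K(A, F) = F*(3 + A) (K(A, F) = (A + 3)*(F + 0) = (3 + A)*F = F*(3 + A))
n(z) = 1/6
(n(-2) + I)**2 = (1/6 - 7)**2 = (-41/6)**2 = 1681/36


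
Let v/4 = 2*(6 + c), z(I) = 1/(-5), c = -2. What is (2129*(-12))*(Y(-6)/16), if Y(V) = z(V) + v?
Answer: -1015533/20 ≈ -50777.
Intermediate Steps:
z(I) = -⅕
v = 32 (v = 4*(2*(6 - 2)) = 4*(2*4) = 4*8 = 32)
Y(V) = 159/5 (Y(V) = -⅕ + 32 = 159/5)
(2129*(-12))*(Y(-6)/16) = (2129*(-12))*((159/5)/16) = -4062132/(5*16) = -25548*159/80 = -1015533/20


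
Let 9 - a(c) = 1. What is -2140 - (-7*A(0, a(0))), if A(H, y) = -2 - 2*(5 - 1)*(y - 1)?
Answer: -2546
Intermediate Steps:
a(c) = 8 (a(c) = 9 - 1*1 = 9 - 1 = 8)
A(H, y) = 6 - 8*y (A(H, y) = -2 - 8*(-1 + y) = -2 - 2*(-4 + 4*y) = -2 + (8 - 8*y) = 6 - 8*y)
-2140 - (-7*A(0, a(0))) = -2140 - (-7*(6 - 8*8)) = -2140 - (-7*(6 - 64)) = -2140 - (-7*(-58)) = -2140 - 406 = -2546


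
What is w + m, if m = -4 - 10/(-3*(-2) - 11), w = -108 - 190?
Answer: -300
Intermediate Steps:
w = -298
m = -2 (m = -4 - 10/(6 - 11) = -4 - 10/(-5) = -4 - ⅕*(-10) = -4 + 2 = -2)
w + m = -298 - 2 = -300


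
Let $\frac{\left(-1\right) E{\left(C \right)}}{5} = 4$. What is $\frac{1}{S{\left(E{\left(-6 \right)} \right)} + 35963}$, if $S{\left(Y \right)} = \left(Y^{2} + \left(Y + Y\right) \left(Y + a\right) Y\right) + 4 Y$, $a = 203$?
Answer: $\frac{1}{182683} \approx 5.474 \cdot 10^{-6}$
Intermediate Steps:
$E{\left(C \right)} = -20$ ($E{\left(C \right)} = \left(-5\right) 4 = -20$)
$S{\left(Y \right)} = Y^{2} + 4 Y + 2 Y^{2} \left(203 + Y\right)$ ($S{\left(Y \right)} = \left(Y^{2} + \left(Y + Y\right) \left(Y + 203\right) Y\right) + 4 Y = \left(Y^{2} + 2 Y \left(203 + Y\right) Y\right) + 4 Y = \left(Y^{2} + 2 Y^{2} \left(203 + Y\right)\right) + 4 Y = Y^{2} + 4 Y + 2 Y^{2} \left(203 + Y\right)$)
$\frac{1}{S{\left(E{\left(-6 \right)} \right)} + 35963} = \frac{1}{- 20 \left(4 + 2 \left(-20\right)^{2} + 407 \left(-20\right)\right) + 35963} = \frac{1}{- 20 \left(4 + 2 \cdot 400 - 8140\right) + 35963} = \frac{1}{- 20 \left(4 + 800 - 8140\right) + 35963} = \frac{1}{\left(-20\right) \left(-7336\right) + 35963} = \frac{1}{146720 + 35963} = \frac{1}{182683}$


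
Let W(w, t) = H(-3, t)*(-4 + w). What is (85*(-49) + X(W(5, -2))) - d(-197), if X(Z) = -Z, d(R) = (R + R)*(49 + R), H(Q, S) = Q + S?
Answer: -62472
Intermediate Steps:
d(R) = 2*R*(49 + R) (d(R) = (2*R)*(49 + R) = 2*R*(49 + R))
W(w, t) = (-4 + w)*(-3 + t) (W(w, t) = (-3 + t)*(-4 + w) = (-4 + w)*(-3 + t))
(85*(-49) + X(W(5, -2))) - d(-197) = (85*(-49) - (-4 + 5)*(-3 - 2)) - 2*(-197)*(49 - 197) = (-4165 - (-5)) - 2*(-197)*(-148) = (-4165 - 1*(-5)) - 1*58312 = (-4165 + 5) - 58312 = -4160 - 58312 = -62472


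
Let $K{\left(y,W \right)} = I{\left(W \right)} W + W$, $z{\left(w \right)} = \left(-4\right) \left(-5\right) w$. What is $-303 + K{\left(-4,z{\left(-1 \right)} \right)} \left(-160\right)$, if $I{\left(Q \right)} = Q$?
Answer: $-61103$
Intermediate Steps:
$z{\left(w \right)} = 20 w$
$K{\left(y,W \right)} = W + W^{2}$ ($K{\left(y,W \right)} = W W + W = W^{2} + W = W + W^{2}$)
$-303 + K{\left(-4,z{\left(-1 \right)} \right)} \left(-160\right) = -303 + 20 \left(-1\right) \left(1 + 20 \left(-1\right)\right) \left(-160\right) = -303 + - 20 \left(1 - 20\right) \left(-160\right) = -303 + \left(-20\right) \left(-19\right) \left(-160\right) = -303 + 380 \left(-160\right) = -303 - 60800 = -61103$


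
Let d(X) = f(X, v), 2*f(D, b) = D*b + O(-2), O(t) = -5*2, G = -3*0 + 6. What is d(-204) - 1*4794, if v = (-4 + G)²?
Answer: -5207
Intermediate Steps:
G = 6 (G = 0 + 6 = 6)
O(t) = -10
v = 4 (v = (-4 + 6)² = 2² = 4)
f(D, b) = -5 + D*b/2 (f(D, b) = (D*b - 10)/2 = (-10 + D*b)/2 = -5 + D*b/2)
d(X) = -5 + 2*X (d(X) = -5 + (½)*X*4 = -5 + 2*X)
d(-204) - 1*4794 = (-5 + 2*(-204)) - 1*4794 = (-5 - 408) - 4794 = -413 - 4794 = -5207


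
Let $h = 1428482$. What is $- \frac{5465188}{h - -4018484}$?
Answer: $- \frac{2732594}{2723483} \approx -1.0033$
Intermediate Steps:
$- \frac{5465188}{h - -4018484} = - \frac{5465188}{1428482 - -4018484} = - \frac{5465188}{1428482 + 4018484} = - \frac{5465188}{5446966} = \left(-5465188\right) \frac{1}{5446966} = - \frac{2732594}{2723483}$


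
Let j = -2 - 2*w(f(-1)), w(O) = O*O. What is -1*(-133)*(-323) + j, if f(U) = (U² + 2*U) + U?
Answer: -42969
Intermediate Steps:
f(U) = U² + 3*U
w(O) = O²
j = -10 (j = -2 - 2*(3 - 1)² = -2 - 2*(-1*2)² = -2 - 2*(-2)² = -2 - 2*4 = -2 - 8 = -10)
-1*(-133)*(-323) + j = -1*(-133)*(-323) - 10 = 133*(-323) - 10 = -42959 - 10 = -42969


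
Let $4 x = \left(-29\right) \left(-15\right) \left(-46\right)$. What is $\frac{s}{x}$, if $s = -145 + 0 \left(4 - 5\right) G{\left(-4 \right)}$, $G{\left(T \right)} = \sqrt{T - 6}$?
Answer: $\frac{2}{69} \approx 0.028986$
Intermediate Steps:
$G{\left(T \right)} = \sqrt{-6 + T}$
$x = - \frac{10005}{2}$ ($x = \frac{\left(-29\right) \left(-15\right) \left(-46\right)}{4} = \frac{435 \left(-46\right)}{4} = \frac{1}{4} \left(-20010\right) = - \frac{10005}{2} \approx -5002.5$)
$s = -145$ ($s = -145 + 0 \left(4 - 5\right) \sqrt{-6 - 4} = -145 + 0 \left(-1\right) \sqrt{-10} = -145 + 0 i \sqrt{10} = -145 + 0 = -145$)
$\frac{s}{x} = - \frac{145}{- \frac{10005}{2}} = \left(-145\right) \left(- \frac{2}{10005}\right) = \frac{2}{69}$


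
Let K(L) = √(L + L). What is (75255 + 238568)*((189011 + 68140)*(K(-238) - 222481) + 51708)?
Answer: -17954177840515629 + 161399796546*I*√119 ≈ -1.7954e+16 + 1.7607e+12*I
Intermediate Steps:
K(L) = √2*√L (K(L) = √(2*L) = √2*√L)
(75255 + 238568)*((189011 + 68140)*(K(-238) - 222481) + 51708) = (75255 + 238568)*((189011 + 68140)*(√2*√(-238) - 222481) + 51708) = 313823*(257151*(√2*(I*√238) - 222481) + 51708) = 313823*(257151*(2*I*√119 - 222481) + 51708) = 313823*(257151*(-222481 + 2*I*√119) + 51708) = 313823*((-57211211631 + 514302*I*√119) + 51708) = 313823*(-57211159923 + 514302*I*√119) = -17954177840515629 + 161399796546*I*√119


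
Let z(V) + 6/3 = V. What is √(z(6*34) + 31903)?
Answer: √32105 ≈ 179.18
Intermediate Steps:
z(V) = -2 + V
√(z(6*34) + 31903) = √((-2 + 6*34) + 31903) = √((-2 + 204) + 31903) = √(202 + 31903) = √32105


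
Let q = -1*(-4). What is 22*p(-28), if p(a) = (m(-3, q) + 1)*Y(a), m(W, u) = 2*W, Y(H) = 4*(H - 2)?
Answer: 13200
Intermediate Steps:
q = 4
Y(H) = -8 + 4*H (Y(H) = 4*(-2 + H) = -8 + 4*H)
p(a) = 40 - 20*a (p(a) = (2*(-3) + 1)*(-8 + 4*a) = (-6 + 1)*(-8 + 4*a) = -5*(-8 + 4*a) = 40 - 20*a)
22*p(-28) = 22*(40 - 20*(-28)) = 22*(40 + 560) = 22*600 = 13200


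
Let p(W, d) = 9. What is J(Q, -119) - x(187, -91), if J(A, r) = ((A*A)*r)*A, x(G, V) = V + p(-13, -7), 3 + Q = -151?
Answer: 434619498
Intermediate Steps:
Q = -154 (Q = -3 - 151 = -154)
x(G, V) = 9 + V (x(G, V) = V + 9 = 9 + V)
J(A, r) = r*A**3 (J(A, r) = (A**2*r)*A = (r*A**2)*A = r*A**3)
J(Q, -119) - x(187, -91) = -119*(-154)**3 - (9 - 91) = -119*(-3652264) - 1*(-82) = 434619416 + 82 = 434619498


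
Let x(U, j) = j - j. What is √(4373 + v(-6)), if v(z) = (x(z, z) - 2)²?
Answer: √4377 ≈ 66.159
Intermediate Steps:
x(U, j) = 0
v(z) = 4 (v(z) = (0 - 2)² = (-2)² = 4)
√(4373 + v(-6)) = √(4373 + 4) = √4377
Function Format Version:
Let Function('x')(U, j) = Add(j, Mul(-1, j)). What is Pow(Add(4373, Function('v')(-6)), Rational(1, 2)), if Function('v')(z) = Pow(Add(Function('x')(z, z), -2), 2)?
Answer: Pow(4377, Rational(1, 2)) ≈ 66.159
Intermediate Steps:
Function('x')(U, j) = 0
Function('v')(z) = 4 (Function('v')(z) = Pow(Add(0, -2), 2) = Pow(-2, 2) = 4)
Pow(Add(4373, Function('v')(-6)), Rational(1, 2)) = Pow(Add(4373, 4), Rational(1, 2)) = Pow(4377, Rational(1, 2))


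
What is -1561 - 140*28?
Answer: -5481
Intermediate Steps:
-1561 - 140*28 = -1561 - 3920 = -5481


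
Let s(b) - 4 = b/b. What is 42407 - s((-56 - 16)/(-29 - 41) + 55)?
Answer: 42402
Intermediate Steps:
s(b) = 5 (s(b) = 4 + b/b = 4 + 1 = 5)
42407 - s((-56 - 16)/(-29 - 41) + 55) = 42407 - 1*5 = 42407 - 5 = 42402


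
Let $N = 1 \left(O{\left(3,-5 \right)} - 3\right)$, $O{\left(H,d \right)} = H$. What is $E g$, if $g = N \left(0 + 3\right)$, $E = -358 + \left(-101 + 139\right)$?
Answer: $0$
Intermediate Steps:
$N = 0$ ($N = 1 \left(3 - 3\right) = 1 \cdot 0 = 0$)
$E = -320$ ($E = -358 + 38 = -320$)
$g = 0$ ($g = 0 \left(0 + 3\right) = 0 \cdot 3 = 0$)
$E g = \left(-320\right) 0 = 0$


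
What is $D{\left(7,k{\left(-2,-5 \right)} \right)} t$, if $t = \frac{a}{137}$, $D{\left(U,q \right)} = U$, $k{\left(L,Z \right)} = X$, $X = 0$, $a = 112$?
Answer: $\frac{784}{137} \approx 5.7226$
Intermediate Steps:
$k{\left(L,Z \right)} = 0$
$t = \frac{112}{137} \approx 0.81752$
$D{\left(7,k{\left(-2,-5 \right)} \right)} t = 7 \cdot \frac{112}{137} = \frac{784}{137}$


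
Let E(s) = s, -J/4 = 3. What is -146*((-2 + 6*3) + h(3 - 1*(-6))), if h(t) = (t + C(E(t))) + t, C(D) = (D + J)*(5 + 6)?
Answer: -146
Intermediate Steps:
J = -12 (J = -4*3 = -12)
C(D) = -132 + 11*D (C(D) = (D - 12)*(5 + 6) = (-12 + D)*11 = -132 + 11*D)
h(t) = -132 + 13*t (h(t) = (t + (-132 + 11*t)) + t = (-132 + 12*t) + t = -132 + 13*t)
-146*((-2 + 6*3) + h(3 - 1*(-6))) = -146*((-2 + 6*3) + (-132 + 13*(3 - 1*(-6)))) = -146*((-2 + 18) + (-132 + 13*(3 + 6))) = -146*(16 + (-132 + 13*9)) = -146*(16 + (-132 + 117)) = -146*(16 - 15) = -146*1 = -146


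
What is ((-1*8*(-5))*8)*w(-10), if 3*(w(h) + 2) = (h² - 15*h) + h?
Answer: 24960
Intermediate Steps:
w(h) = -2 - 14*h/3 + h²/3 (w(h) = -2 + ((h² - 15*h) + h)/3 = -2 + (h² - 14*h)/3 = -2 + (-14*h/3 + h²/3) = -2 - 14*h/3 + h²/3)
((-1*8*(-5))*8)*w(-10) = ((-1*8*(-5))*8)*(-2 - 14/3*(-10) + (⅓)*(-10)²) = (-8*(-5)*8)*(-2 + 140/3 + (⅓)*100) = (40*8)*(-2 + 140/3 + 100/3) = 320*78 = 24960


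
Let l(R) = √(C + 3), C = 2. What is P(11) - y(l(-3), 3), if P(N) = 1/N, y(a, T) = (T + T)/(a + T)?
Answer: -97/22 + 3*√5/2 ≈ -1.0550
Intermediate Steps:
l(R) = √5 (l(R) = √(2 + 3) = √5)
y(a, T) = 2*T/(T + a) (y(a, T) = (2*T)/(T + a) = 2*T/(T + a))
P(11) - y(l(-3), 3) = 1/11 - 2*3/(3 + √5) = 1/11 - 6/(3 + √5)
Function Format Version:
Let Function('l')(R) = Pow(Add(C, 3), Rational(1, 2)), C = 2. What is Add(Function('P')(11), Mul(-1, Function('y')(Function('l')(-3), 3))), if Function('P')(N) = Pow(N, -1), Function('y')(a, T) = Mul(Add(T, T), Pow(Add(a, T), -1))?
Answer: Add(Rational(-97, 22), Mul(Rational(3, 2), Pow(5, Rational(1, 2)))) ≈ -1.0550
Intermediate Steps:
Function('l')(R) = Pow(5, Rational(1, 2)) (Function('l')(R) = Pow(Add(2, 3), Rational(1, 2)) = Pow(5, Rational(1, 2)))
Function('y')(a, T) = Mul(2, T, Pow(Add(T, a), -1)) (Function('y')(a, T) = Mul(Mul(2, T), Pow(Add(T, a), -1)) = Mul(2, T, Pow(Add(T, a), -1)))
Add(Function('P')(11), Mul(-1, Function('y')(Function('l')(-3), 3))) = Add(Pow(11, -1), Mul(-1, Mul(2, 3, Pow(Add(3, Pow(5, Rational(1, 2))), -1)))) = Add(Rational(1, 11), Mul(-1, Mul(6, Pow(Add(3, Pow(5, Rational(1, 2))), -1)))) = Add(Rational(1, 11), Mul(-6, Pow(Add(3, Pow(5, Rational(1, 2))), -1)))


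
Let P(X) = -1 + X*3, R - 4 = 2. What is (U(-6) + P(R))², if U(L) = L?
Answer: 121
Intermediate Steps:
R = 6 (R = 4 + 2 = 6)
P(X) = -1 + 3*X
(U(-6) + P(R))² = (-6 + (-1 + 3*6))² = (-6 + (-1 + 18))² = (-6 + 17)² = 11² = 121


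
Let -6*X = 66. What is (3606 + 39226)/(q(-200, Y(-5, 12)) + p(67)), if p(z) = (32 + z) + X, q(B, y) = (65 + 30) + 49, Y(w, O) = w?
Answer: 5354/29 ≈ 184.62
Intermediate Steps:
X = -11 (X = -⅙*66 = -11)
q(B, y) = 144 (q(B, y) = 95 + 49 = 144)
p(z) = 21 + z (p(z) = (32 + z) - 11 = 21 + z)
(3606 + 39226)/(q(-200, Y(-5, 12)) + p(67)) = (3606 + 39226)/(144 + (21 + 67)) = 42832/(144 + 88) = 42832/232 = 42832*(1/232) = 5354/29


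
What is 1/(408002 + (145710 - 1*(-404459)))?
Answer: 1/958171 ≈ 1.0437e-6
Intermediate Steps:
1/(408002 + (145710 - 1*(-404459))) = 1/(408002 + (145710 + 404459)) = 1/(408002 + 550169) = 1/958171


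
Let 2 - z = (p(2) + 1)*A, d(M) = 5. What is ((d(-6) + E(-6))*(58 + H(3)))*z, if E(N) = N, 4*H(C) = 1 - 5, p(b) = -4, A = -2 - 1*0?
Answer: 228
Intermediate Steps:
A = -2 (A = -2 + 0 = -2)
H(C) = -1 (H(C) = (1 - 5)/4 = (¼)*(-4) = -1)
z = -4 (z = 2 - (-4 + 1)*(-2) = 2 - (-3)*(-2) = 2 - 1*6 = 2 - 6 = -4)
((d(-6) + E(-6))*(58 + H(3)))*z = ((5 - 6)*(58 - 1))*(-4) = -1*57*(-4) = -57*(-4) = 228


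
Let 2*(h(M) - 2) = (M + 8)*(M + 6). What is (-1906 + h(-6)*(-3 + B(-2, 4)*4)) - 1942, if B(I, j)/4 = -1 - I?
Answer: -3822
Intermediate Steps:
B(I, j) = -4 - 4*I (B(I, j) = 4*(-1 - I) = -4 - 4*I)
h(M) = 2 + (6 + M)*(8 + M)/2 (h(M) = 2 + ((M + 8)*(M + 6))/2 = 2 + ((8 + M)*(6 + M))/2 = 2 + ((6 + M)*(8 + M))/2 = 2 + (6 + M)*(8 + M)/2)
(-1906 + h(-6)*(-3 + B(-2, 4)*4)) - 1942 = (-1906 + (26 + (½)*(-6)² + 7*(-6))*(-3 + (-4 - 4*(-2))*4)) - 1942 = (-1906 + (26 + (½)*36 - 42)*(-3 + (-4 + 8)*4)) - 1942 = (-1906 + (26 + 18 - 42)*(-3 + 4*4)) - 1942 = (-1906 + 2*(-3 + 16)) - 1942 = (-1906 + 2*13) - 1942 = (-1906 + 26) - 1942 = -1880 - 1942 = -3822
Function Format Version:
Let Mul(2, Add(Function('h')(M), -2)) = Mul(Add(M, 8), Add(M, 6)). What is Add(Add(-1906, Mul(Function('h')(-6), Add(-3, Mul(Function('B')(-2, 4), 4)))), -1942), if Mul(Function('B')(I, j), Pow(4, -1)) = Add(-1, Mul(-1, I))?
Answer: -3822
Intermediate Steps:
Function('B')(I, j) = Add(-4, Mul(-4, I)) (Function('B')(I, j) = Mul(4, Add(-1, Mul(-1, I))) = Add(-4, Mul(-4, I)))
Function('h')(M) = Add(2, Mul(Rational(1, 2), Add(6, M), Add(8, M))) (Function('h')(M) = Add(2, Mul(Rational(1, 2), Mul(Add(M, 8), Add(M, 6)))) = Add(2, Mul(Rational(1, 2), Mul(Add(8, M), Add(6, M)))) = Add(2, Mul(Rational(1, 2), Mul(Add(6, M), Add(8, M)))) = Add(2, Mul(Rational(1, 2), Add(6, M), Add(8, M))))
Add(Add(-1906, Mul(Function('h')(-6), Add(-3, Mul(Function('B')(-2, 4), 4)))), -1942) = Add(Add(-1906, Mul(Add(26, Mul(Rational(1, 2), Pow(-6, 2)), Mul(7, -6)), Add(-3, Mul(Add(-4, Mul(-4, -2)), 4)))), -1942) = Add(Add(-1906, Mul(Add(26, Mul(Rational(1, 2), 36), -42), Add(-3, Mul(Add(-4, 8), 4)))), -1942) = Add(Add(-1906, Mul(Add(26, 18, -42), Add(-3, Mul(4, 4)))), -1942) = Add(Add(-1906, Mul(2, Add(-3, 16))), -1942) = Add(Add(-1906, Mul(2, 13)), -1942) = Add(Add(-1906, 26), -1942) = Add(-1880, -1942) = -3822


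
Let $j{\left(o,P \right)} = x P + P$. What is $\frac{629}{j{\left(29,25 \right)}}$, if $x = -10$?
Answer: $- \frac{629}{225} \approx -2.7956$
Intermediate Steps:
$j{\left(o,P \right)} = - 9 P$ ($j{\left(o,P \right)} = - 10 P + P = - 9 P$)
$\frac{629}{j{\left(29,25 \right)}} = \frac{629}{\left(-9\right) 25} = \frac{629}{-225} = 629 \left(- \frac{1}{225}\right) = - \frac{629}{225}$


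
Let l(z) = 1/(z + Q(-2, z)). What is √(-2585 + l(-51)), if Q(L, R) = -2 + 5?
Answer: I*√372243/12 ≈ 50.843*I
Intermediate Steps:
Q(L, R) = 3
l(z) = 1/(3 + z) (l(z) = 1/(z + 3) = 1/(3 + z))
√(-2585 + l(-51)) = √(-2585 + 1/(3 - 51)) = √(-2585 + 1/(-48)) = √(-2585 - 1/48) = √(-124081/48) = I*√372243/12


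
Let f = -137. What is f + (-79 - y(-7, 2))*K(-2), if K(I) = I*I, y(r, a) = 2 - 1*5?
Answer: -441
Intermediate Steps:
y(r, a) = -3 (y(r, a) = 2 - 5 = -3)
K(I) = I²
f + (-79 - y(-7, 2))*K(-2) = -137 + (-79 - 1*(-3))*(-2)² = -137 + (-79 + 3)*4 = -137 - 76*4 = -137 - 304 = -441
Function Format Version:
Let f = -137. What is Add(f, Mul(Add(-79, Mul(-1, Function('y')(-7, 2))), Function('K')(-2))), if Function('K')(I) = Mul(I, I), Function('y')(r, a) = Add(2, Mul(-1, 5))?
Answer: -441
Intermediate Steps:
Function('y')(r, a) = -3 (Function('y')(r, a) = Add(2, -5) = -3)
Function('K')(I) = Pow(I, 2)
Add(f, Mul(Add(-79, Mul(-1, Function('y')(-7, 2))), Function('K')(-2))) = Add(-137, Mul(Add(-79, Mul(-1, -3)), Pow(-2, 2))) = Add(-137, Mul(Add(-79, 3), 4)) = Add(-137, Mul(-76, 4)) = Add(-137, -304) = -441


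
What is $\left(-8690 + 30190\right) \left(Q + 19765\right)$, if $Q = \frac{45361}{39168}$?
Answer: $\frac{4161329735375}{9792} \approx 4.2497 \cdot 10^{8}$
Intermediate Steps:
$Q = \frac{45361}{39168}$ ($Q = 45361 \cdot \frac{1}{39168} = \frac{45361}{39168} \approx 1.1581$)
$\left(-8690 + 30190\right) \left(Q + 19765\right) = \left(-8690 + 30190\right) \left(\frac{45361}{39168} + 19765\right) = 21500 \cdot \frac{774200881}{39168} = \frac{4161329735375}{9792}$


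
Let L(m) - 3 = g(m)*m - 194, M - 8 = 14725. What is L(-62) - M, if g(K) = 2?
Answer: -15048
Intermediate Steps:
M = 14733 (M = 8 + 14725 = 14733)
L(m) = -191 + 2*m (L(m) = 3 + (2*m - 194) = 3 + (-194 + 2*m) = -191 + 2*m)
L(-62) - M = (-191 + 2*(-62)) - 1*14733 = (-191 - 124) - 14733 = -315 - 14733 = -15048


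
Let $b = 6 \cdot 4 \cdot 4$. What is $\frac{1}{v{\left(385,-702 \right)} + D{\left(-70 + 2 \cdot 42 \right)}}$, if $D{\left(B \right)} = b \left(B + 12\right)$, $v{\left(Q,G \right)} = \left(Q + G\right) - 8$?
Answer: $\frac{1}{2171} \approx 0.00046062$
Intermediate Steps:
$v{\left(Q,G \right)} = -8 + G + Q$ ($v{\left(Q,G \right)} = \left(G + Q\right) - 8 = -8 + G + Q$)
$b = 96$ ($b = 24 \cdot 4 = 96$)
$D{\left(B \right)} = 1152 + 96 B$ ($D{\left(B \right)} = 96 \left(B + 12\right) = 96 \left(12 + B\right) = 1152 + 96 B$)
$\frac{1}{v{\left(385,-702 \right)} + D{\left(-70 + 2 \cdot 42 \right)}} = \frac{1}{\left(-8 - 702 + 385\right) + \left(1152 + 96 \left(-70 + 2 \cdot 42\right)\right)} = \frac{1}{-325 + \left(1152 + 96 \left(-70 + 84\right)\right)} = \frac{1}{-325 + \left(1152 + 96 \cdot 14\right)} = \frac{1}{-325 + \left(1152 + 1344\right)} = \frac{1}{-325 + 2496} = \frac{1}{2171}$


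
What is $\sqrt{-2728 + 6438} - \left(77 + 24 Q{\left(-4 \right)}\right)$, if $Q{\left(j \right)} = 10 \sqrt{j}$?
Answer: $-77 + \sqrt{3710} - 480 i \approx -16.09 - 480.0 i$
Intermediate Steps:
$\sqrt{-2728 + 6438} - \left(77 + 24 Q{\left(-4 \right)}\right) = \sqrt{-2728 + 6438} - \left(77 + 24 \cdot 10 \sqrt{-4}\right) = \sqrt{3710} - \left(77 + 24 \cdot 10 \cdot 2 i\right) = \sqrt{3710} - \left(77 + 24 \cdot 20 i\right) = \sqrt{3710} - \left(77 + 480 i\right) = -77 + \sqrt{3710} - 480 i$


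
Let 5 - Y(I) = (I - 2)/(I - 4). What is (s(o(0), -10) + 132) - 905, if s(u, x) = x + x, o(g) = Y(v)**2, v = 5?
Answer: -793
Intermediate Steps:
Y(I) = 5 - (-2 + I)/(-4 + I) (Y(I) = 5 - (I - 2)/(I - 4) = 5 - (-2 + I)/(-4 + I))
o(g) = 4 (o(g) = (2*(-9 + 2*5)/(-4 + 5))**2 = (2*(-9 + 10)/1)**2 = (2*1*1)**2 = 2**2 = 4)
s(u, x) = 2*x
(s(o(0), -10) + 132) - 905 = (2*(-10) + 132) - 905 = (-20 + 132) - 905 = 112 - 905 = -793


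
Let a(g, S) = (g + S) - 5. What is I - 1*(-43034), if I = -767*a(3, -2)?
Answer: 46102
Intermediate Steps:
a(g, S) = -5 + S + g (a(g, S) = (S + g) - 5 = -5 + S + g)
I = 3068 (I = -767*(-5 - 2 + 3) = -767*(-4) = 3068)
I - 1*(-43034) = 3068 - 1*(-43034) = 3068 + 43034 = 46102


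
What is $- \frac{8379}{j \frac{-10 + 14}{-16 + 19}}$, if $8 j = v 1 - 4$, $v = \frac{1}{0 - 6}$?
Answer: $\frac{301644}{25} \approx 12066.0$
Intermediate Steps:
$v = - \frac{1}{6}$ ($v = \frac{1}{-6} = - \frac{1}{6} \approx -0.16667$)
$j = - \frac{25}{48}$ ($j = \frac{\left(- \frac{1}{6}\right) 1 - 4}{8} = \frac{- \frac{1}{6} - 4}{8} = \frac{1}{8} \left(- \frac{25}{6}\right) = - \frac{25}{48} \approx -0.52083$)
$- \frac{8379}{j \frac{-10 + 14}{-16 + 19}} = - \frac{8379}{\left(- \frac{25}{48}\right) \frac{-10 + 14}{-16 + 19}} = - \frac{8379}{\left(- \frac{25}{48}\right) \frac{4}{3}} = - \frac{8379}{- \frac{25}{36}} = \left(-8379\right) \left(- \frac{36}{25}\right) = \frac{301644}{25}$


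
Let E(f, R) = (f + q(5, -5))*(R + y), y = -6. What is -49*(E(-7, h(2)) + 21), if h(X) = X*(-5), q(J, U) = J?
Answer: -2597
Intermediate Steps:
h(X) = -5*X
E(f, R) = (-6 + R)*(5 + f) (E(f, R) = (f + 5)*(R - 6) = (5 + f)*(-6 + R) = (-6 + R)*(5 + f))
-49*(E(-7, h(2)) + 21) = -49*((-30 - 6*(-7) + 5*(-5*2) - 5*2*(-7)) + 21) = -49*((-30 + 42 + 5*(-10) - 10*(-7)) + 21) = -49*((-30 + 42 - 50 + 70) + 21) = -49*(32 + 21) = -49*53 = -2597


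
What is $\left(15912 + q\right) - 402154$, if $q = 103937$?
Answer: $-282305$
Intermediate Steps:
$\left(15912 + q\right) - 402154 = \left(15912 + 103937\right) - 402154 = 119849 - 402154 = -282305$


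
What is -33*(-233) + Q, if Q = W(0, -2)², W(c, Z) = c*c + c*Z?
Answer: 7689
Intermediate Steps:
W(c, Z) = c² + Z*c
Q = 0 (Q = (0*(-2 + 0))² = (0*(-2))² = 0² = 0)
-33*(-233) + Q = -33*(-233) + 0 = 7689 + 0 = 7689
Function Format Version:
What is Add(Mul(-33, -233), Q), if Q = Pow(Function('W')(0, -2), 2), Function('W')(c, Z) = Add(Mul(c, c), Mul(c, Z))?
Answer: 7689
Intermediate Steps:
Function('W')(c, Z) = Add(Pow(c, 2), Mul(Z, c))
Q = 0 (Q = Pow(Mul(0, Add(-2, 0)), 2) = Pow(Mul(0, -2), 2) = Pow(0, 2) = 0)
Add(Mul(-33, -233), Q) = Add(Mul(-33, -233), 0) = Add(7689, 0) = 7689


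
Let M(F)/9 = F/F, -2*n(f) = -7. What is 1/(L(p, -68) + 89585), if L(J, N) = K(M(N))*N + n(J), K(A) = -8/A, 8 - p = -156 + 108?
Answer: 18/1613681 ≈ 1.1155e-5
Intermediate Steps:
n(f) = 7/2 (n(f) = -1/2*(-7) = 7/2)
p = 56 (p = 8 - (-156 + 108) = 8 - 1*(-48) = 8 + 48 = 56)
M(F) = 9 (M(F) = 9*(F/F) = 9*1 = 9)
L(J, N) = 7/2 - 8*N/9 (L(J, N) = (-8/9)*N + 7/2 = (-8*1/9)*N + 7/2 = -8*N/9 + 7/2 = 7/2 - 8*N/9)
1/(L(p, -68) + 89585) = 1/((7/2 - 8/9*(-68)) + 89585) = 1/((7/2 + 544/9) + 89585) = 1/(1151/18 + 89585) = 1/(1613681/18) = 18/1613681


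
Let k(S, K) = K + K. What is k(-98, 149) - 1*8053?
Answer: -7755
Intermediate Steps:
k(S, K) = 2*K
k(-98, 149) - 1*8053 = 2*149 - 1*8053 = 298 - 8053 = -7755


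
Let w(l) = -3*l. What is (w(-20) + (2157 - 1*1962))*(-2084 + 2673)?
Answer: 150195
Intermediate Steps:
(w(-20) + (2157 - 1*1962))*(-2084 + 2673) = (-3*(-20) + (2157 - 1*1962))*(-2084 + 2673) = (60 + (2157 - 1962))*589 = (60 + 195)*589 = 255*589 = 150195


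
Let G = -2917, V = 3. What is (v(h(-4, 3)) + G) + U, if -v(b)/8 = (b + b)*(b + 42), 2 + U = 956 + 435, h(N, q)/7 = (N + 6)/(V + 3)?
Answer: -28648/9 ≈ -3183.1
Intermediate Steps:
h(N, q) = 7 + 7*N/6 (h(N, q) = 7*((N + 6)/(3 + 3)) = 7*((6 + N)/6) = 7*((6 + N)*(⅙)) = 7*(1 + N/6) = 7 + 7*N/6)
U = 1389 (U = -2 + (956 + 435) = -2 + 1391 = 1389)
v(b) = -16*b*(42 + b) (v(b) = -8*(b + b)*(b + 42) = -8*2*b*(42 + b) = -16*b*(42 + b))
(v(h(-4, 3)) + G) + U = (-16*(7 + (7/6)*(-4))*(42 + (7 + (7/6)*(-4))) - 2917) + 1389 = (-16*(7 - 14/3)*(42 + (7 - 14/3)) - 2917) + 1389 = (-16*7/3*(42 + 7/3) - 2917) + 1389 = (-16*7/3*133/3 - 2917) + 1389 = (-14896/9 - 2917) + 1389 = -41149/9 + 1389 = -28648/9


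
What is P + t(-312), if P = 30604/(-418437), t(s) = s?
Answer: -130582948/418437 ≈ -312.07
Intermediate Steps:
P = -30604/418437 (P = 30604*(-1/418437) = -30604/418437 ≈ -0.073139)
P + t(-312) = -30604/418437 - 312 = -130582948/418437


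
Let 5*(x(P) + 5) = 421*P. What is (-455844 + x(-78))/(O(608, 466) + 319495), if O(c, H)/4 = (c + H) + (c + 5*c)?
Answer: -2312083/1691915 ≈ -1.3665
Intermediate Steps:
x(P) = -5 + 421*P/5 (x(P) = -5 + (421*P)/5 = -5 + 421*P/5)
O(c, H) = 4*H + 28*c (O(c, H) = 4*((c + H) + (c + 5*c)) = 4*((H + c) + 6*c) = 4*(H + 7*c) = 4*H + 28*c)
(-455844 + x(-78))/(O(608, 466) + 319495) = (-455844 + (-5 + (421/5)*(-78)))/((4*466 + 28*608) + 319495) = (-455844 + (-5 - 32838/5))/((1864 + 17024) + 319495) = (-455844 - 32863/5)/(18888 + 319495) = -2312083/5/338383 = -2312083/5*1/338383 = -2312083/1691915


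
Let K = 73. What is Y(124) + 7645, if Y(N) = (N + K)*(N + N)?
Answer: 56501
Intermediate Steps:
Y(N) = 2*N*(73 + N) (Y(N) = (N + 73)*(N + N) = (73 + N)*(2*N) = 2*N*(73 + N))
Y(124) + 7645 = 2*124*(73 + 124) + 7645 = 2*124*197 + 7645 = 48856 + 7645 = 56501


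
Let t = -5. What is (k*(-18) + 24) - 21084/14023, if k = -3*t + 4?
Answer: -4480398/14023 ≈ -319.50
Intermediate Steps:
k = 19 (k = -3*(-5) + 4 = 15 + 4 = 19)
(k*(-18) + 24) - 21084/14023 = (19*(-18) + 24) - 21084/14023 = (-342 + 24) - 21084/14023 = -318 - 1*21084/14023 = -318 - 21084/14023 = -4480398/14023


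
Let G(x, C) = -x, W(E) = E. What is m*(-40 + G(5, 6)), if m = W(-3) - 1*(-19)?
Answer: -720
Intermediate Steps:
m = 16 (m = -3 - 1*(-19) = -3 + 19 = 16)
m*(-40 + G(5, 6)) = 16*(-40 - 1*5) = 16*(-40 - 5) = 16*(-45) = -720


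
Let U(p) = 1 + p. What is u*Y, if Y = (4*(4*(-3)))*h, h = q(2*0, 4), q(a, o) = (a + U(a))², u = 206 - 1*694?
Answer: 23424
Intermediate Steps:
u = -488 (u = 206 - 694 = -488)
q(a, o) = (1 + 2*a)² (q(a, o) = (a + (1 + a))² = (1 + 2*a)²)
h = 1 (h = (1 + 2*(2*0))² = (1 + 2*0)² = (1 + 0)² = 1² = 1)
Y = -48 (Y = (4*(4*(-3)))*1 = (4*(-12))*1 = -48*1 = -48)
u*Y = -488*(-48) = 23424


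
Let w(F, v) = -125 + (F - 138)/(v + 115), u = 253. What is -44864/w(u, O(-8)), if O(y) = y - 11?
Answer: 4306944/11885 ≈ 362.38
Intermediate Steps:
O(y) = -11 + y
w(F, v) = -125 + (-138 + F)/(115 + v)
-44864/w(u, O(-8)) = -44864*(115 + (-11 - 8))/(-14513 + 253 - 125*(-11 - 8)) = -44864*(115 - 19)/(-14513 + 253 - 125*(-19)) = -44864*96/(-14513 + 253 + 2375) = -44864/((1/96)*(-11885)) = -44864/(-11885/96) = -44864*(-96/11885) = 4306944/11885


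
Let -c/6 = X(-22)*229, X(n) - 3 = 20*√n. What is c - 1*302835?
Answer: -306957 - 27480*I*√22 ≈ -3.0696e+5 - 1.2889e+5*I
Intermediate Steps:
X(n) = 3 + 20*√n
c = -4122 - 27480*I*√22 (c = -6*(3 + 20*√(-22))*229 = -6*(3 + 20*(I*√22))*229 = -6*(3 + 20*I*√22)*229 = -6*(687 + 4580*I*√22) = -4122 - 27480*I*√22 ≈ -4122.0 - 1.2889e+5*I)
c - 1*302835 = (-4122 - 27480*I*√22) - 1*302835 = (-4122 - 27480*I*√22) - 302835 = -306957 - 27480*I*√22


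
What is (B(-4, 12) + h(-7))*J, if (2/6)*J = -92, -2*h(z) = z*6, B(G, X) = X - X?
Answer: -5796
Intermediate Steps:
B(G, X) = 0
h(z) = -3*z (h(z) = -z*6/2 = -3*z)
J = -276 (J = 3*(-92) = -276)
(B(-4, 12) + h(-7))*J = (0 - 3*(-7))*(-276) = (0 + 21)*(-276) = 21*(-276) = -5796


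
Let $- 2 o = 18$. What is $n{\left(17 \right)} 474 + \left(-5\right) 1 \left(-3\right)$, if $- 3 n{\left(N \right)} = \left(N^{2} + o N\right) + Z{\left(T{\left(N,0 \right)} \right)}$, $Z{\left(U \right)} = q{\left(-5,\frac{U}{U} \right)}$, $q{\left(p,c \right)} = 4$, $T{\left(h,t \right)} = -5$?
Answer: $-22105$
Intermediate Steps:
$o = -9$ ($o = \left(- \frac{1}{2}\right) 18 = -9$)
$Z{\left(U \right)} = 4$
$n{\left(N \right)} = - \frac{4}{3} + 3 N - \frac{N^{2}}{3}$ ($n{\left(N \right)} = - \frac{\left(N^{2} - 9 N\right) + 4}{3} = - \frac{4 + N^{2} - 9 N}{3} = - \frac{4}{3} + 3 N - \frac{N^{2}}{3}$)
$n{\left(17 \right)} 474 + \left(-5\right) 1 \left(-3\right) = \left(- \frac{4}{3} + 3 \cdot 17 - \frac{17^{2}}{3}\right) 474 + \left(-5\right) 1 \left(-3\right) = \left(- \frac{4}{3} + 51 - \frac{289}{3}\right) 474 - -15 = \left(- \frac{4}{3} + 51 - \frac{289}{3}\right) 474 + 15 = \left(- \frac{140}{3}\right) 474 + 15 = -22120 + 15 = -22105$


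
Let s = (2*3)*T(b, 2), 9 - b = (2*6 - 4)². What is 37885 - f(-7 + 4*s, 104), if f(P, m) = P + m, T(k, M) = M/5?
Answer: 188892/5 ≈ 37778.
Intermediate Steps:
b = -55 (b = 9 - (2*6 - 4)² = 9 - (12 - 4)² = 9 - 1*8² = 9 - 1*64 = 9 - 64 = -55)
T(k, M) = M/5 (T(k, M) = M*(⅕) = M/5)
s = 12/5 (s = (2*3)*((⅕)*2) = 6*(⅖) = 12/5 ≈ 2.4000)
37885 - f(-7 + 4*s, 104) = 37885 - ((-7 + 4*(12/5)) + 104) = 37885 - ((-7 + 48/5) + 104) = 37885 - (13/5 + 104) = 37885 - 1*533/5 = 37885 - 533/5 = 188892/5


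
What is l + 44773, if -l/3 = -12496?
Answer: 82261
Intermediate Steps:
l = 37488 (l = -3*(-12496) = 37488)
l + 44773 = 37488 + 44773 = 82261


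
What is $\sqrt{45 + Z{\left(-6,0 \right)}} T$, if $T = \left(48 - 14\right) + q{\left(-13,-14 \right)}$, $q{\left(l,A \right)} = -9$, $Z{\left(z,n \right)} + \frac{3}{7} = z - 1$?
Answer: $\frac{25 \sqrt{1841}}{7} \approx 153.24$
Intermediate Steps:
$Z{\left(z,n \right)} = - \frac{10}{7} + z$ ($Z{\left(z,n \right)} = - \frac{3}{7} + \left(z - 1\right) = - \frac{3}{7} + \left(-1 + z\right) = - \frac{10}{7} + z$)
$T = 25$ ($T = \left(48 - 14\right) - 9 = 34 - 9 = 25$)
$\sqrt{45 + Z{\left(-6,0 \right)}} T = \sqrt{45 - \frac{52}{7}} \cdot 25 = \sqrt{\frac{263}{7}} \cdot 25 = \frac{\sqrt{1841}}{7} \cdot 25 = \frac{25 \sqrt{1841}}{7}$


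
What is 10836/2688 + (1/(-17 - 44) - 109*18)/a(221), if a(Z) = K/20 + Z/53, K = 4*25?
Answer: -99579017/474336 ≈ -209.93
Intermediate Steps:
K = 100
a(Z) = 5 + Z/53 (a(Z) = 100/20 + Z/53 = 100*(1/20) + Z*(1/53) = 5 + Z/53)
10836/2688 + (1/(-17 - 44) - 109*18)/a(221) = 10836/2688 + (1/(-17 - 44) - 109*18)/(5 + (1/53)*221) = 10836*(1/2688) + (1/(-61) - 1962)/(5 + 221/53) = 129/32 + (-1/61 - 1962)/(486/53) = 129/32 - 119683/61*53/486 = 129/32 - 6343199/29646 = -99579017/474336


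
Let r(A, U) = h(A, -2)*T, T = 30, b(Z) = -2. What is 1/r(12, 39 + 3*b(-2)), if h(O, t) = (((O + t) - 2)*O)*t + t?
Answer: -1/5820 ≈ -0.00017182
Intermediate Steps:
h(O, t) = t + O*t*(-2 + O + t) (h(O, t) = ((-2 + O + t)*O)*t + t = (O*(-2 + O + t))*t + t = O*t*(-2 + O + t) + t = t + O*t*(-2 + O + t))
r(A, U) = -60 - 60*A² + 240*A (r(A, U) = -2*(1 + A² - 2*A + A*(-2))*30 = -2*(1 + A² - 2*A - 2*A)*30 = -2*(1 + A² - 4*A)*30 = (-2 - 2*A² + 8*A)*30 = -60 - 60*A² + 240*A)
1/r(12, 39 + 3*b(-2)) = 1/(-60 - 60*12² + 240*12) = 1/(-60 - 60*144 + 2880) = 1/(-60 - 8640 + 2880) = 1/(-5820) = -1/5820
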